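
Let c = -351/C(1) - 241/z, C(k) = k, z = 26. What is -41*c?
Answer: 384047/26 ≈ 14771.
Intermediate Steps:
c = -9367/26 (c = -351/1 - 241/26 = -351*1 - 241*1/26 = -351 - 241/26 = -9367/26 ≈ -360.27)
-41*c = -41*(-9367/26) = 384047/26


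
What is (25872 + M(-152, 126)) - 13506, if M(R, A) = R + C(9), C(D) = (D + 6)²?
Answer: 12439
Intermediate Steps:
C(D) = (6 + D)²
M(R, A) = 225 + R (M(R, A) = R + (6 + 9)² = R + 15² = R + 225 = 225 + R)
(25872 + M(-152, 126)) - 13506 = (25872 + (225 - 152)) - 13506 = (25872 + 73) - 13506 = 25945 - 13506 = 12439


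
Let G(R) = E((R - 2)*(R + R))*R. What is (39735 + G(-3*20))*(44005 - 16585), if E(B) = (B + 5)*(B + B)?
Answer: -182256798786300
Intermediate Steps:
E(B) = 2*B*(5 + B) (E(B) = (5 + B)*(2*B) = 2*B*(5 + B))
G(R) = 4*R**2*(-2 + R)*(5 + 2*R*(-2 + R)) (G(R) = (2*((R - 2)*(R + R))*(5 + (R - 2)*(R + R)))*R = (2*((-2 + R)*(2*R))*(5 + (-2 + R)*(2*R)))*R = (2*(2*R*(-2 + R))*(5 + 2*R*(-2 + R)))*R = (4*R*(-2 + R)*(5 + 2*R*(-2 + R)))*R = 4*R**2*(-2 + R)*(5 + 2*R*(-2 + R)))
(39735 + G(-3*20))*(44005 - 16585) = (39735 + 4*(-3*20)**2*(-2 - 3*20)*(5 + 2*(-3*20)*(-2 - 3*20)))*(44005 - 16585) = (39735 + 4*(-60)**2*(-2 - 60)*(5 + 2*(-60)*(-2 - 60)))*27420 = (39735 + 4*3600*(-62)*(5 + 2*(-60)*(-62)))*27420 = (39735 + 4*3600*(-62)*(5 + 7440))*27420 = (39735 + 4*3600*(-62)*7445)*27420 = (39735 - 6646896000)*27420 = -6646856265*27420 = -182256798786300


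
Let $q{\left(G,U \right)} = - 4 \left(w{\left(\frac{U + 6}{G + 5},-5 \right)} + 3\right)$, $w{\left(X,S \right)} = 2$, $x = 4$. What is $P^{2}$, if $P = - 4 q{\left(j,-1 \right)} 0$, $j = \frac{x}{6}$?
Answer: $0$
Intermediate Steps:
$j = \frac{2}{3}$ ($j = \frac{4}{6} = 4 \cdot \frac{1}{6} = \frac{2}{3} \approx 0.66667$)
$q{\left(G,U \right)} = -20$ ($q{\left(G,U \right)} = - 4 \left(2 + 3\right) = \left(-4\right) 5 = -20$)
$P = 0$ ($P = \left(-4\right) \left(-20\right) 0 = 80 \cdot 0 = 0$)
$P^{2} = 0^{2} = 0$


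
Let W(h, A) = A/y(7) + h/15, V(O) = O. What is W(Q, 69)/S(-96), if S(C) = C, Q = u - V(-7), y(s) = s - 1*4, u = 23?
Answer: -25/96 ≈ -0.26042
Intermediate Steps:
y(s) = -4 + s (y(s) = s - 4 = -4 + s)
Q = 30 (Q = 23 - 1*(-7) = 23 + 7 = 30)
W(h, A) = A/3 + h/15 (W(h, A) = A/(-4 + 7) + h/15 = A/3 + h*(1/15) = A*(⅓) + h/15 = A/3 + h/15)
W(Q, 69)/S(-96) = ((⅓)*69 + (1/15)*30)/(-96) = (23 + 2)*(-1/96) = 25*(-1/96) = -25/96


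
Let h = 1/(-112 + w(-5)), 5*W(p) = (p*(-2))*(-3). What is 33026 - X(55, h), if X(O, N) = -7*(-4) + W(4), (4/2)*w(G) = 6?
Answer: 164966/5 ≈ 32993.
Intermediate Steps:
w(G) = 3 (w(G) = (½)*6 = 3)
W(p) = 6*p/5 (W(p) = ((p*(-2))*(-3))/5 = (-2*p*(-3))/5 = (6*p)/5 = 6*p/5)
h = -1/109 (h = 1/(-112 + 3) = 1/(-109) = -1/109 ≈ -0.0091743)
X(O, N) = 164/5 (X(O, N) = -7*(-4) + (6/5)*4 = 28 + 24/5 = 164/5)
33026 - X(55, h) = 33026 - 1*164/5 = 33026 - 164/5 = 164966/5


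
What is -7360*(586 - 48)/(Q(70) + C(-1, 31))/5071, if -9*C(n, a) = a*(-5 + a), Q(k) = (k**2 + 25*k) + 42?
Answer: -17818560/150664481 ≈ -0.11827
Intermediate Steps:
Q(k) = 42 + k**2 + 25*k
C(n, a) = -a*(-5 + a)/9
-7360*(586 - 48)/(Q(70) + C(-1, 31))/5071 = -7360*(586 - 48)/((42 + 70**2 + 25*70) + (1/9)*31*(5 - 1*31))/5071 = -7360*538/((42 + 4900 + 1750) + (1/9)*31*(5 - 31))*(1/5071) = -7360*538/(6692 + (1/9)*31*(-26))*(1/5071) = -7360*538/(6692 - 806/9)*(1/5071) = -7360/((59422/9)*(1/538))*(1/5071) = -7360/29711/2421*(1/5071) = -7360*2421/29711*(1/5071) = -17818560/29711*1/5071 = -17818560/150664481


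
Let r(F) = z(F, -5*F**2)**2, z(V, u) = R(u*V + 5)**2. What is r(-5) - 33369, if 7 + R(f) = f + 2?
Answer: 152587857256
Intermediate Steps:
R(f) = -5 + f (R(f) = -7 + (f + 2) = -7 + (2 + f) = -5 + f)
z(V, u) = V**2*u**2 (z(V, u) = (-5 + (u*V + 5))**2 = (-5 + (V*u + 5))**2 = (-5 + (5 + V*u))**2 = (V*u)**2 = V**2*u**2)
r(F) = 625*F**12 (r(F) = (F**2*(-5*F**2)**2)**2 = (F**2*(25*F**4))**2 = (25*F**6)**2 = 625*F**12)
r(-5) - 33369 = 625*(-5)**12 - 33369 = 625*244140625 - 33369 = 152587890625 - 33369 = 152587857256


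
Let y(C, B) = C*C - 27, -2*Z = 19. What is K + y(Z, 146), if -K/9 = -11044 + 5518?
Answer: 199189/4 ≈ 49797.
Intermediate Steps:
Z = -19/2 (Z = -½*19 = -19/2 ≈ -9.5000)
y(C, B) = -27 + C² (y(C, B) = C² - 27 = -27 + C²)
K = 49734 (K = -9*(-11044 + 5518) = -9*(-5526) = 49734)
K + y(Z, 146) = 49734 + (-27 + (-19/2)²) = 49734 + (-27 + 361/4) = 49734 + 253/4 = 199189/4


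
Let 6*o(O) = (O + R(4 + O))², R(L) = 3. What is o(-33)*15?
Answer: 2250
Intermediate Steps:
o(O) = (3 + O)²/6 (o(O) = (O + 3)²/6 = (3 + O)²/6)
o(-33)*15 = ((3 - 33)²/6)*15 = ((⅙)*(-30)²)*15 = ((⅙)*900)*15 = 150*15 = 2250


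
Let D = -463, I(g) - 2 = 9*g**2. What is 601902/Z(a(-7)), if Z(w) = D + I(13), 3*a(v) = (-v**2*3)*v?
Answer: 300951/530 ≈ 567.83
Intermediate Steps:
I(g) = 2 + 9*g**2
a(v) = -v**3 (a(v) = ((-v**2*3)*v)/3 = ((-3*v**2)*v)/3 = (-3*v**3)/3 = -v**3)
Z(w) = 1060 (Z(w) = -463 + (2 + 9*13**2) = -463 + (2 + 9*169) = -463 + (2 + 1521) = -463 + 1523 = 1060)
601902/Z(a(-7)) = 601902/1060 = 601902*(1/1060) = 300951/530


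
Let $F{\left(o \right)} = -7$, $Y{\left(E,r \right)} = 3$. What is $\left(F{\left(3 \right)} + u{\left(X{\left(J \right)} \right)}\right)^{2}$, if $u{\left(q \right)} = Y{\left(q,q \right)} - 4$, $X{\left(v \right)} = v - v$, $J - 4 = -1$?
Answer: $64$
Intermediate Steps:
$J = 3$ ($J = 4 - 1 = 3$)
$X{\left(v \right)} = 0$
$u{\left(q \right)} = -1$ ($u{\left(q \right)} = 3 - 4 = -1$)
$\left(F{\left(3 \right)} + u{\left(X{\left(J \right)} \right)}\right)^{2} = \left(-7 - 1\right)^{2} = \left(-8\right)^{2} = 64$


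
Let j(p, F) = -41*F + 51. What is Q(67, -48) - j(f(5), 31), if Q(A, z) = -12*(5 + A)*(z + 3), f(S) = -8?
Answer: 40100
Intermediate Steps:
Q(A, z) = -12*(3 + z)*(5 + A) (Q(A, z) = -12*(5 + A)*(3 + z) = -12*(3 + z)*(5 + A))
j(p, F) = 51 - 41*F
Q(67, -48) - j(f(5), 31) = (-180 - 60*(-48) - 36*67 - 12*67*(-48)) - (51 - 41*31) = (-180 + 2880 - 2412 + 38592) - (51 - 1271) = 38880 - 1*(-1220) = 38880 + 1220 = 40100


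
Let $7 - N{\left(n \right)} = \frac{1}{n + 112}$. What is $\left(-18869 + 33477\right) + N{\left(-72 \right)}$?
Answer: $\frac{584599}{40} \approx 14615.0$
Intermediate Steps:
$N{\left(n \right)} = 7 - \frac{1}{112 + n}$ ($N{\left(n \right)} = 7 - \frac{1}{n + 112} = 7 - \frac{1}{112 + n}$)
$\left(-18869 + 33477\right) + N{\left(-72 \right)} = \left(-18869 + 33477\right) + \frac{783 + 7 \left(-72\right)}{112 - 72} = 14608 + \frac{783 - 504}{40} = 14608 + \frac{1}{40} \cdot 279 = 14608 + \frac{279}{40} = \frac{584599}{40}$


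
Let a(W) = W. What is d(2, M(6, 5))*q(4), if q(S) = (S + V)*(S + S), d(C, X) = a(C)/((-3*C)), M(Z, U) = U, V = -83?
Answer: 632/3 ≈ 210.67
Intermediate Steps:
d(C, X) = -⅓ (d(C, X) = C/((-3*C)) = C*(-1/(3*C)) = -⅓)
q(S) = 2*S*(-83 + S) (q(S) = (S - 83)*(S + S) = (-83 + S)*(2*S) = 2*S*(-83 + S))
d(2, M(6, 5))*q(4) = -2*4*(-83 + 4)/3 = -2*4*(-79)/3 = -⅓*(-632) = 632/3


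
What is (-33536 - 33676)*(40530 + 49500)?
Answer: -6051096360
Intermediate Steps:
(-33536 - 33676)*(40530 + 49500) = -67212*90030 = -6051096360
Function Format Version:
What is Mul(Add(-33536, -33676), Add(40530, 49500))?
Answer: -6051096360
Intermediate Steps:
Mul(Add(-33536, -33676), Add(40530, 49500)) = Mul(-67212, 90030) = -6051096360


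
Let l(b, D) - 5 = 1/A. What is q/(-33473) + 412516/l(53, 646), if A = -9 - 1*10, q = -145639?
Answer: 7716720687/92543 ≈ 83385.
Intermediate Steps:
A = -19 (A = -9 - 10 = -19)
l(b, D) = 94/19 (l(b, D) = 5 + 1/(-19) = 5 - 1/19 = 94/19)
q/(-33473) + 412516/l(53, 646) = -145639/(-33473) + 412516/(94/19) = -145639*(-1/33473) + 412516*(19/94) = 8567/1969 + 3918902/47 = 7716720687/92543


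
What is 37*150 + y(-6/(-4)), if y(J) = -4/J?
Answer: 16642/3 ≈ 5547.3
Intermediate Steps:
37*150 + y(-6/(-4)) = 37*150 - 4/((-6/(-4))) = 5550 - 4/((-6*(-1/4))) = 5550 - 4/3/2 = 5550 - 4*2/3 = 5550 - 8/3 = 16642/3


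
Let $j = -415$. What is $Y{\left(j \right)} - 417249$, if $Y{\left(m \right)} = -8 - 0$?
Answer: $-417257$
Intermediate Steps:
$Y{\left(m \right)} = -8$ ($Y{\left(m \right)} = -8 + 0 = -8$)
$Y{\left(j \right)} - 417249 = -8 - 417249 = -417257$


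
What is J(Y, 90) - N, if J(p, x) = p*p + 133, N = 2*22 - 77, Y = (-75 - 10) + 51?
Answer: 1322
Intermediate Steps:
Y = -34 (Y = -85 + 51 = -34)
N = -33 (N = 44 - 77 = -33)
J(p, x) = 133 + p² (J(p, x) = p² + 133 = 133 + p²)
J(Y, 90) - N = (133 + (-34)²) - 1*(-33) = (133 + 1156) + 33 = 1289 + 33 = 1322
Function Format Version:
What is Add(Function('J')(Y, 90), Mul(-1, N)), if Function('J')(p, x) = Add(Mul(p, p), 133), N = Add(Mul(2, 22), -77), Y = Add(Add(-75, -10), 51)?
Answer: 1322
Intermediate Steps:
Y = -34 (Y = Add(-85, 51) = -34)
N = -33 (N = Add(44, -77) = -33)
Function('J')(p, x) = Add(133, Pow(p, 2)) (Function('J')(p, x) = Add(Pow(p, 2), 133) = Add(133, Pow(p, 2)))
Add(Function('J')(Y, 90), Mul(-1, N)) = Add(Add(133, Pow(-34, 2)), Mul(-1, -33)) = Add(Add(133, 1156), 33) = Add(1289, 33) = 1322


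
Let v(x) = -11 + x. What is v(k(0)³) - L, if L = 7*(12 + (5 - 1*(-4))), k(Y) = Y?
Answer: -158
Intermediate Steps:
L = 147 (L = 7*(12 + (5 + 4)) = 7*(12 + 9) = 7*21 = 147)
v(k(0)³) - L = (-11 + 0³) - 1*147 = (-11 + 0) - 147 = -11 - 147 = -158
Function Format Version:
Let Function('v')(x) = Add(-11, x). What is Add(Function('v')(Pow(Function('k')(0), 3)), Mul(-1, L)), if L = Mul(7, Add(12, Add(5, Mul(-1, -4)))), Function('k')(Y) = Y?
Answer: -158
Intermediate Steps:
L = 147 (L = Mul(7, Add(12, Add(5, 4))) = Mul(7, Add(12, 9)) = Mul(7, 21) = 147)
Add(Function('v')(Pow(Function('k')(0), 3)), Mul(-1, L)) = Add(Add(-11, Pow(0, 3)), Mul(-1, 147)) = Add(Add(-11, 0), -147) = Add(-11, -147) = -158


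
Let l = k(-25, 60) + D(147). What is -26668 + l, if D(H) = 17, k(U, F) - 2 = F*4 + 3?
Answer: -26406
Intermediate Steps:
k(U, F) = 5 + 4*F (k(U, F) = 2 + (F*4 + 3) = 2 + (4*F + 3) = 2 + (3 + 4*F) = 5 + 4*F)
l = 262 (l = (5 + 4*60) + 17 = (5 + 240) + 17 = 245 + 17 = 262)
-26668 + l = -26668 + 262 = -26406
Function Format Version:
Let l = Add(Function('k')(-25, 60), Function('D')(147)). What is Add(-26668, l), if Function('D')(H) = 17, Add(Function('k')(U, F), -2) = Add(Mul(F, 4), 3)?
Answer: -26406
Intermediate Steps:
Function('k')(U, F) = Add(5, Mul(4, F)) (Function('k')(U, F) = Add(2, Add(Mul(F, 4), 3)) = Add(2, Add(Mul(4, F), 3)) = Add(2, Add(3, Mul(4, F))) = Add(5, Mul(4, F)))
l = 262 (l = Add(Add(5, Mul(4, 60)), 17) = Add(Add(5, 240), 17) = Add(245, 17) = 262)
Add(-26668, l) = Add(-26668, 262) = -26406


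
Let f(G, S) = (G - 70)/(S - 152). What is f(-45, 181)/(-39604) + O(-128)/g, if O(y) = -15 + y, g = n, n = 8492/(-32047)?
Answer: 59810561007/110831794 ≈ 539.65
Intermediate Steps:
n = -8492/32047 (n = 8492*(-1/32047) = -8492/32047 ≈ -0.26499)
f(G, S) = (-70 + G)/(-152 + S)
g = -8492/32047 ≈ -0.26499
f(-45, 181)/(-39604) + O(-128)/g = ((-70 - 45)/(-152 + 181))/(-39604) + (-15 - 128)/(-8492/32047) = (-115/29)*(-1/39604) - 143*(-32047/8492) = ((1/29)*(-115))*(-1/39604) + 416611/772 = -115/29*(-1/39604) + 416611/772 = 115/1148516 + 416611/772 = 59810561007/110831794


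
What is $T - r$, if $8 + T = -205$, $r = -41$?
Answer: $-172$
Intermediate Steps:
$T = -213$ ($T = -8 - 205 = -213$)
$T - r = -213 - -41 = -213 + 41 = -172$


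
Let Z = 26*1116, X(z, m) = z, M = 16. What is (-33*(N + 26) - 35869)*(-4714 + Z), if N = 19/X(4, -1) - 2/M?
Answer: -3584994587/4 ≈ -8.9625e+8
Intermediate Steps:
N = 37/8 (N = 19/4 - 2/16 = 19*(¼) - 2*1/16 = 19/4 - ⅛ = 37/8 ≈ 4.6250)
Z = 29016
(-33*(N + 26) - 35869)*(-4714 + Z) = (-33*(37/8 + 26) - 35869)*(-4714 + 29016) = (-33*245/8 - 35869)*24302 = (-8085/8 - 35869)*24302 = -295037/8*24302 = -3584994587/4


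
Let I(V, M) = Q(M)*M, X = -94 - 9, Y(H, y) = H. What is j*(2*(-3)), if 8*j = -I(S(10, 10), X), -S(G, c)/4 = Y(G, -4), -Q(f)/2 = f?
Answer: -31827/2 ≈ -15914.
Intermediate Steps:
Q(f) = -2*f
S(G, c) = -4*G
X = -103
I(V, M) = -2*M² (I(V, M) = (-2*M)*M = -2*M²)
j = 10609/4 (j = (-(-2)*(-103)²)/8 = (-(-2)*10609)/8 = (-1*(-21218))/8 = (⅛)*21218 = 10609/4 ≈ 2652.3)
j*(2*(-3)) = 10609*(2*(-3))/4 = (10609/4)*(-6) = -31827/2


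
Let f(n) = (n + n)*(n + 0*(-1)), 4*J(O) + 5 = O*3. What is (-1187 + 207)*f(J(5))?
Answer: -12250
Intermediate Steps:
J(O) = -5/4 + 3*O/4 (J(O) = -5/4 + (O*3)/4 = -5/4 + (3*O)/4 = -5/4 + 3*O/4)
f(n) = 2*n² (f(n) = (2*n)*(n + 0) = (2*n)*n = 2*n²)
(-1187 + 207)*f(J(5)) = (-1187 + 207)*(2*(-5/4 + (¾)*5)²) = -1960*(-5/4 + 15/4)² = -1960*(5/2)² = -1960*25/4 = -980*25/2 = -12250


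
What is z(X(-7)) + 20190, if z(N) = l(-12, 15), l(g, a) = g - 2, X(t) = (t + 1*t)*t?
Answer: 20176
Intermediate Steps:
X(t) = 2*t² (X(t) = (t + t)*t = (2*t)*t = 2*t²)
l(g, a) = -2 + g
z(N) = -14 (z(N) = -2 - 12 = -14)
z(X(-7)) + 20190 = -14 + 20190 = 20176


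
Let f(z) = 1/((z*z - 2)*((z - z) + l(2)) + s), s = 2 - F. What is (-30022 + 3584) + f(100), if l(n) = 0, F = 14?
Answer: -317257/12 ≈ -26438.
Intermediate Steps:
s = -12 (s = 2 - 1*14 = 2 - 14 = -12)
f(z) = -1/12 (f(z) = 1/((z*z - 2)*((z - z) + 0) - 12) = 1/((z² - 2)*(0 + 0) - 12) = 1/((-2 + z²)*0 - 12) = 1/(0 - 12) = 1/(-12) = -1/12)
(-30022 + 3584) + f(100) = (-30022 + 3584) - 1/12 = -26438 - 1/12 = -317257/12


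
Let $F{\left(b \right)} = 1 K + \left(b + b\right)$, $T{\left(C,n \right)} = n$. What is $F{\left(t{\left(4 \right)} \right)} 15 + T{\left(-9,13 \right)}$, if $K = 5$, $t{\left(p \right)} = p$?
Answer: $208$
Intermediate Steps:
$F{\left(b \right)} = 5 + 2 b$ ($F{\left(b \right)} = 1 \cdot 5 + \left(b + b\right) = 5 + 2 b$)
$F{\left(t{\left(4 \right)} \right)} 15 + T{\left(-9,13 \right)} = \left(5 + 2 \cdot 4\right) 15 + 13 = \left(5 + 8\right) 15 + 13 = 13 \cdot 15 + 13 = 195 + 13 = 208$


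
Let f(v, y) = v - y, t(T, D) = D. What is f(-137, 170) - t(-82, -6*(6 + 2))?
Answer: -259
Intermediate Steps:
f(-137, 170) - t(-82, -6*(6 + 2)) = (-137 - 1*170) - (-6)*(6 + 2) = (-137 - 170) - (-6)*8 = -307 - 1*(-48) = -307 + 48 = -259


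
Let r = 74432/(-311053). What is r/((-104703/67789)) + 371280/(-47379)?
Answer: -232408938627728/30255841318611 ≈ -7.6815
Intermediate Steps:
r = -74432/311053 (r = 74432*(-1/311053) = -74432/311053 ≈ -0.23929)
r/((-104703/67789)) + 371280/(-47379) = -74432/(311053*((-104703/67789))) + 371280/(-47379) = -74432/(311053*((-104703*1/67789))) + 371280*(-1/47379) = -74432/(311053*(-104703/67789)) - 7280/929 = -74432/311053*(-67789/104703) - 7280/929 = 5045670848/32568182259 - 7280/929 = -232408938627728/30255841318611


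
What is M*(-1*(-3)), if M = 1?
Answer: 3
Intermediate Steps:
M*(-1*(-3)) = 1*(-1*(-3)) = 1*3 = 3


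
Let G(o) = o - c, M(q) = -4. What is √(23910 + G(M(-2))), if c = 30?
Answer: 2*√5969 ≈ 154.52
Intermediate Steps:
G(o) = -30 + o (G(o) = o - 1*30 = o - 30 = -30 + o)
√(23910 + G(M(-2))) = √(23910 + (-30 - 4)) = √(23910 - 34) = √23876 = 2*√5969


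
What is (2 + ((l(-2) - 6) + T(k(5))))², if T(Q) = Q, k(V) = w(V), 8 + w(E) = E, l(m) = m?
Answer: 81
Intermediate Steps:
w(E) = -8 + E
k(V) = -8 + V
(2 + ((l(-2) - 6) + T(k(5))))² = (2 + ((-2 - 6) + (-8 + 5)))² = (2 + (-8 - 3))² = (2 - 11)² = (-9)² = 81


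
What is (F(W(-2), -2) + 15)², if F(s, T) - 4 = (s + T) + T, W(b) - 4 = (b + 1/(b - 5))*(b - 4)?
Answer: 49729/49 ≈ 1014.9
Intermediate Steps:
W(b) = 4 + (-4 + b)*(b + 1/(-5 + b)) (W(b) = 4 + (b + 1/(b - 5))*(b - 4) = 4 + (b + 1/(-5 + b))*(-4 + b) = 4 + (-4 + b)*(b + 1/(-5 + b)))
F(s, T) = 4 + s + 2*T (F(s, T) = 4 + ((s + T) + T) = 4 + ((T + s) + T) = 4 + (s + 2*T) = 4 + s + 2*T)
(F(W(-2), -2) + 15)² = ((4 + (-24 + (-2)³ - 9*(-2)² + 25*(-2))/(-5 - 2) + 2*(-2)) + 15)² = ((4 + (-24 - 8 - 9*4 - 50)/(-7) - 4) + 15)² = ((4 - (-24 - 8 - 36 - 50)/7 - 4) + 15)² = ((4 - ⅐*(-118) - 4) + 15)² = ((4 + 118/7 - 4) + 15)² = (118/7 + 15)² = (223/7)² = 49729/49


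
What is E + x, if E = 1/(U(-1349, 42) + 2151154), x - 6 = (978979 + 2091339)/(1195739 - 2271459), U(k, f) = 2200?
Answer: 1821738829607/579101491220 ≈ 3.1458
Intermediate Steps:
x = 1692001/537860 (x = 6 + (978979 + 2091339)/(1195739 - 2271459) = 6 + 3070318/(-1075720) = 6 + 3070318*(-1/1075720) = 6 - 1535159/537860 = 1692001/537860 ≈ 3.1458)
E = 1/2153354 (E = 1/(2200 + 2151154) = 1/2153354 ≈ 4.6439e-7)
E + x = 1/2153354 + 1692001/537860 = 1821738829607/579101491220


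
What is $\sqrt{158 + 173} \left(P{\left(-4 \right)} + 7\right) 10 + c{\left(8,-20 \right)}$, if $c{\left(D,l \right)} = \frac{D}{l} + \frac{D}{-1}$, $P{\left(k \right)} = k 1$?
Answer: $- \frac{42}{5} + 30 \sqrt{331} \approx 537.4$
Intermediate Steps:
$P{\left(k \right)} = k$
$c{\left(D,l \right)} = - D + \frac{D}{l}$ ($c{\left(D,l \right)} = \frac{D}{l} + D \left(-1\right) = \frac{D}{l} - D = - D + \frac{D}{l}$)
$\sqrt{158 + 173} \left(P{\left(-4 \right)} + 7\right) 10 + c{\left(8,-20 \right)} = \sqrt{158 + 173} \left(-4 + 7\right) 10 + \left(\left(-1\right) 8 + \frac{8}{-20}\right) = \sqrt{331} \cdot 3 \cdot 10 + \left(-8 + 8 \left(- \frac{1}{20}\right)\right) = \sqrt{331} \cdot 30 - \frac{42}{5} = 30 \sqrt{331} - \frac{42}{5} = - \frac{42}{5} + 30 \sqrt{331}$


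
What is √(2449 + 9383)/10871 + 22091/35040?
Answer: 22091/35040 + 2*√2958/10871 ≈ 0.64046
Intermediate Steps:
√(2449 + 9383)/10871 + 22091/35040 = √11832*(1/10871) + 22091*(1/35040) = (2*√2958)*(1/10871) + 22091/35040 = 2*√2958/10871 + 22091/35040 = 22091/35040 + 2*√2958/10871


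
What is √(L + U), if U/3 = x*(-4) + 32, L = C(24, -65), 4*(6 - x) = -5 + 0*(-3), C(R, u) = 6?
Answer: √15 ≈ 3.8730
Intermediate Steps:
x = 29/4 (x = 6 - (-5 + 0*(-3))/4 = 6 - (-5 + 0)/4 = 6 - ¼*(-5) = 6 + 5/4 = 29/4 ≈ 7.2500)
L = 6
U = 9 (U = 3*((29/4)*(-4) + 32) = 3*(-29 + 32) = 3*3 = 9)
√(L + U) = √(6 + 9) = √15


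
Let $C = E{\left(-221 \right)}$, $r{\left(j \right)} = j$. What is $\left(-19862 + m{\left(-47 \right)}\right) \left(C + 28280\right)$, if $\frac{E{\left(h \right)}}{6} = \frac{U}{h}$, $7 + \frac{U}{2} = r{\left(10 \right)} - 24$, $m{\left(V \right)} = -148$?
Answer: $- \frac{125065141320}{221} \approx -5.6591 \cdot 10^{8}$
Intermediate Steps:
$U = -42$ ($U = -14 + 2 \left(10 - 24\right) = -14 + 2 \left(-14\right) = -14 - 28 = -42$)
$E{\left(h \right)} = - \frac{252}{h}$ ($E{\left(h \right)} = 6 \left(- \frac{42}{h}\right) = - \frac{252}{h}$)
$C = \frac{252}{221}$ ($C = - \frac{252}{-221} = \left(-252\right) \left(- \frac{1}{221}\right) = \frac{252}{221} \approx 1.1403$)
$\left(-19862 + m{\left(-47 \right)}\right) \left(C + 28280\right) = \left(-19862 - 148\right) \left(\frac{252}{221} + 28280\right) = \left(-20010\right) \frac{6250132}{221} = - \frac{125065141320}{221}$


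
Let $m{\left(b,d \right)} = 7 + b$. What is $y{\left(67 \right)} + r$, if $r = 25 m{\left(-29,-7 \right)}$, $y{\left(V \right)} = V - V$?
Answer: $-550$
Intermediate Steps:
$y{\left(V \right)} = 0$
$r = -550$ ($r = 25 \left(7 - 29\right) = 25 \left(-22\right) = -550$)
$y{\left(67 \right)} + r = 0 - 550 = -550$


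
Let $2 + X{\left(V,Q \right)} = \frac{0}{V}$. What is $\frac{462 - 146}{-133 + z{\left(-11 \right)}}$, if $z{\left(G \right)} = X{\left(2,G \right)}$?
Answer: $- \frac{316}{135} \approx -2.3407$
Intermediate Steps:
$X{\left(V,Q \right)} = -2$ ($X{\left(V,Q \right)} = -2 + \frac{0}{V} = -2 + 0 = -2$)
$z{\left(G \right)} = -2$
$\frac{462 - 146}{-133 + z{\left(-11 \right)}} = \frac{462 - 146}{-133 - 2} = \frac{316}{-135} = 316 \left(- \frac{1}{135}\right) = - \frac{316}{135}$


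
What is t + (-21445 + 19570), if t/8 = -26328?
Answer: -212499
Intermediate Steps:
t = -210624 (t = 8*(-26328) = -210624)
t + (-21445 + 19570) = -210624 + (-21445 + 19570) = -210624 - 1875 = -212499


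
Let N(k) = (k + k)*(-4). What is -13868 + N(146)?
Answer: -15036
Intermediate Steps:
N(k) = -8*k (N(k) = (2*k)*(-4) = -8*k)
-13868 + N(146) = -13868 - 8*146 = -13868 - 1168 = -15036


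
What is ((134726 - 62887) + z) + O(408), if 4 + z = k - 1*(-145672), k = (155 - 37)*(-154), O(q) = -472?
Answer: 198863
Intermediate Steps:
k = -18172 (k = 118*(-154) = -18172)
z = 127496 (z = -4 + (-18172 - 1*(-145672)) = -4 + (-18172 + 145672) = -4 + 127500 = 127496)
((134726 - 62887) + z) + O(408) = ((134726 - 62887) + 127496) - 472 = (71839 + 127496) - 472 = 199335 - 472 = 198863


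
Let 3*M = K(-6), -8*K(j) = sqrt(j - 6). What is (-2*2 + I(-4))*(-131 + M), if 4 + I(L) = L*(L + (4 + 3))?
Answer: 2620 + 5*I*sqrt(3)/3 ≈ 2620.0 + 2.8868*I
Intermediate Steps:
I(L) = -4 + L*(7 + L) (I(L) = -4 + L*(L + (4 + 3)) = -4 + L*(L + 7) = -4 + L*(7 + L))
K(j) = -sqrt(-6 + j)/8 (K(j) = -sqrt(j - 6)/8 = -sqrt(-6 + j)/8)
M = -I*sqrt(3)/12 (M = (-sqrt(-6 - 6)/8)/3 = (-I*sqrt(3)/4)/3 = -I*sqrt(3)/12 ≈ -0.14434*I)
(-2*2 + I(-4))*(-131 + M) = (-2*2 + (-4 + (-4)**2 + 7*(-4)))*(-131 - I*sqrt(3)/12) = (-4 + (-4 + 16 - 28))*(-131 - I*sqrt(3)/12) = (-4 - 16)*(-131 - I*sqrt(3)/12) = -20*(-131 - I*sqrt(3)/12) = 2620 + 5*I*sqrt(3)/3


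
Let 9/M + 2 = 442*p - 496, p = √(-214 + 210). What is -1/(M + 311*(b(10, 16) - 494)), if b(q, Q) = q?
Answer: 154958441522/23324965126306177 - 7956*I/23324965126306177 ≈ 6.6435e-6 - 3.4109e-13*I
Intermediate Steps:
p = 2*I (p = √(-4) = 2*I ≈ 2.0*I)
M = 9*(-498 - 884*I)/1029460 (M = 9/(-2 + (442*(2*I) - 496)) = 9/(-2 + (884*I - 496)) = 9/(-2 + (-496 + 884*I)) = 9/(-498 + 884*I) = 9*((-498 - 884*I)/1029460) = 9*(-498 - 884*I)/1029460 ≈ -0.0043537 - 0.0077283*I)
-1/(M + 311*(b(10, 16) - 494)) = -1/((-2241/514730 - 1989*I/257365) + 311*(10 - 494)) = -1/((-2241/514730 - 1989*I/257365) + 311*(-484)) = -1/((-2241/514730 - 1989*I/257365) - 150524) = -1/(-77479220761/514730 - 1989*I/257365) = -1029460*(-77479220761/514730 + 1989*I/257365)/23324965126306177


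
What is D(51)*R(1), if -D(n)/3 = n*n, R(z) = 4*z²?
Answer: -31212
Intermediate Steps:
D(n) = -3*n² (D(n) = -3*n*n = -3*n²)
D(51)*R(1) = (-3*51²)*(4*1²) = (-3*2601)*(4*1) = -7803*4 = -31212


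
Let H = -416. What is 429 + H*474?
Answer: -196755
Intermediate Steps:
429 + H*474 = 429 - 416*474 = 429 - 197184 = -196755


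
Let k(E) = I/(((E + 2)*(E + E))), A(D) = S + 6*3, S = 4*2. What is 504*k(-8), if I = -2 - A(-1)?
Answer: -147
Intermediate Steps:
S = 8
A(D) = 26 (A(D) = 8 + 6*3 = 8 + 18 = 26)
I = -28 (I = -2 - 1*26 = -2 - 26 = -28)
k(E) = -14/(E*(2 + E)) (k(E) = -28*1/((E + 2)*(E + E)) = -28*1/(2*E*(2 + E)) = -14/(E*(2 + E)))
504*k(-8) = 504*(-14/(-8*(2 - 8))) = 504*(-14*(-⅛)/(-6)) = 504*(-14*(-⅛)*(-⅙)) = 504*(-7/24) = -147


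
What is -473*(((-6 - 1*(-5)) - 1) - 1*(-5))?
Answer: -1419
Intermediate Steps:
-473*(((-6 - 1*(-5)) - 1) - 1*(-5)) = -473*(((-6 + 5) - 1) + 5) = -473*((-1 - 1) + 5) = -473*(-2 + 5) = -473*3 = -1*1419 = -1419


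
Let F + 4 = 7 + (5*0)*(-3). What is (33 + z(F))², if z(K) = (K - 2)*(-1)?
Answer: 1024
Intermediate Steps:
F = 3 (F = -4 + (7 + (5*0)*(-3)) = -4 + (7 + 0*(-3)) = -4 + (7 + 0) = -4 + 7 = 3)
z(K) = 2 - K (z(K) = (-2 + K)*(-1) = 2 - K)
(33 + z(F))² = (33 + (2 - 1*3))² = (33 + (2 - 3))² = (33 - 1)² = 32² = 1024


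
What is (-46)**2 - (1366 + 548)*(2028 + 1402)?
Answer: -6562904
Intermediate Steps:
(-46)**2 - (1366 + 548)*(2028 + 1402) = 2116 - 1914*3430 = 2116 - 1*6565020 = 2116 - 6565020 = -6562904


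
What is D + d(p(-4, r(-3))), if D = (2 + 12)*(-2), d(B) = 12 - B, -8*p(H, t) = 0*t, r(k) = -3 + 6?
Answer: -16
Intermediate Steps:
r(k) = 3
p(H, t) = 0 (p(H, t) = -0*t = -⅛*0 = 0)
D = -28 (D = 14*(-2) = -28)
D + d(p(-4, r(-3))) = -28 + (12 - 1*0) = -28 + (12 + 0) = -28 + 12 = -16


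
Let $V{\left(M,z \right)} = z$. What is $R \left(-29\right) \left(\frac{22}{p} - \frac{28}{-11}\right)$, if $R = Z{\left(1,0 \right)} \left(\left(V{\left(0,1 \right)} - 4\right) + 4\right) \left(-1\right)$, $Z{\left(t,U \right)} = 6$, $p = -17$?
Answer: $\frac{40716}{187} \approx 217.73$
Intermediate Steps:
$R = -6$ ($R = 6 \left(\left(1 - 4\right) + 4\right) \left(-1\right) = 6 \left(-3 + 4\right) \left(-1\right) = 6 \cdot 1 \left(-1\right) = 6 \left(-1\right) = -6$)
$R \left(-29\right) \left(\frac{22}{p} - \frac{28}{-11}\right) = \left(-6\right) \left(-29\right) \left(\frac{22}{-17} - \frac{28}{-11}\right) = 174 \left(22 \left(- \frac{1}{17}\right) - - \frac{28}{11}\right) = 174 \left(- \frac{22}{17} + \frac{28}{11}\right) = 174 \cdot \frac{234}{187} = \frac{40716}{187}$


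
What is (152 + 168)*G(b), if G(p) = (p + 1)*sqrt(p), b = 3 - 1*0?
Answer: 1280*sqrt(3) ≈ 2217.0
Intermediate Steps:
b = 3 (b = 3 + 0 = 3)
G(p) = sqrt(p)*(1 + p) (G(p) = (1 + p)*sqrt(p) = sqrt(p)*(1 + p))
(152 + 168)*G(b) = (152 + 168)*(sqrt(3)*(1 + 3)) = 320*(sqrt(3)*4) = 320*(4*sqrt(3)) = 1280*sqrt(3)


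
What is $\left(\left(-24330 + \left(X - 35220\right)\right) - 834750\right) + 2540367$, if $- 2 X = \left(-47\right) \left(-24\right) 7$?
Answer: $1642119$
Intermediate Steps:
$X = -3948$ ($X = - \frac{\left(-47\right) \left(-24\right) 7}{2} = - \frac{1128 \cdot 7}{2} = \left(- \frac{1}{2}\right) 7896 = -3948$)
$\left(\left(-24330 + \left(X - 35220\right)\right) - 834750\right) + 2540367 = \left(\left(-24330 - 39168\right) - 834750\right) + 2540367 = \left(-63498 - 834750\right) + 2540367 = -898248 + 2540367 = 1642119$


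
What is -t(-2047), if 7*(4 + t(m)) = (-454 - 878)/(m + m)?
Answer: 56650/14329 ≈ 3.9535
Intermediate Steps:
t(m) = -4 - 666/(7*m) (t(m) = -4 + ((-454 - 878)/(m + m))/7 = -4 + (-1332*1/(2*m))/7 = -4 + (-666/m)/7 = -4 - 666/(7*m))
-t(-2047) = -(-4 - 666/7/(-2047)) = -(-4 - 666/7*(-1/2047)) = -(-4 + 666/14329) = -1*(-56650/14329) = 56650/14329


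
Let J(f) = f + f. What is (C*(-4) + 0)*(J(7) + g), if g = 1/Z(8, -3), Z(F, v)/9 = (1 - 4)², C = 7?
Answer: -31780/81 ≈ -392.35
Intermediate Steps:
J(f) = 2*f
Z(F, v) = 81 (Z(F, v) = 9*(1 - 4)² = 9*(-3)² = 9*9 = 81)
g = 1/81 ≈ 0.012346
(C*(-4) + 0)*(J(7) + g) = (7*(-4) + 0)*(2*7 + 1/81) = (-28 + 0)*(14 + 1/81) = -28*1135/81 = -31780/81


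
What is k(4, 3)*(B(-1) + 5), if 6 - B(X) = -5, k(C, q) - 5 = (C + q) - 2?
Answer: 160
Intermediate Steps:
k(C, q) = 3 + C + q (k(C, q) = 5 + ((C + q) - 2) = 5 + (-2 + C + q) = 3 + C + q)
B(X) = 11 (B(X) = 6 - 1*(-5) = 6 + 5 = 11)
k(4, 3)*(B(-1) + 5) = (3 + 4 + 3)*(11 + 5) = 10*16 = 160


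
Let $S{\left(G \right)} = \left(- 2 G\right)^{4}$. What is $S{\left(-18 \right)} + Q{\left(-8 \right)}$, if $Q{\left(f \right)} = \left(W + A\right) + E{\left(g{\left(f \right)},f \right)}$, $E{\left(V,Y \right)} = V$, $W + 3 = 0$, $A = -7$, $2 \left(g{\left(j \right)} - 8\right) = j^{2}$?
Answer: $1679646$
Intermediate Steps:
$g{\left(j \right)} = 8 + \frac{j^{2}}{2}$
$W = -3$ ($W = -3 + 0 = -3$)
$Q{\left(f \right)} = -2 + \frac{f^{2}}{2}$ ($Q{\left(f \right)} = \left(-3 - 7\right) + \left(8 + \frac{f^{2}}{2}\right) = -10 + \left(8 + \frac{f^{2}}{2}\right) = -2 + \frac{f^{2}}{2}$)
$S{\left(G \right)} = 16 G^{4}$
$S{\left(-18 \right)} + Q{\left(-8 \right)} = 16 \left(-18\right)^{4} - \left(2 - \frac{\left(-8\right)^{2}}{2}\right) = 16 \cdot 104976 + \left(-2 + \frac{1}{2} \cdot 64\right) = 1679616 + \left(-2 + 32\right) = 1679616 + 30 = 1679646$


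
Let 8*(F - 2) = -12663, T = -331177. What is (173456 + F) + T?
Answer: -1274415/8 ≈ -1.5930e+5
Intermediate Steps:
F = -12647/8 (F = 2 + (1/8)*(-12663) = 2 - 12663/8 = -12647/8 ≈ -1580.9)
(173456 + F) + T = (173456 - 12647/8) - 331177 = 1375001/8 - 331177 = -1274415/8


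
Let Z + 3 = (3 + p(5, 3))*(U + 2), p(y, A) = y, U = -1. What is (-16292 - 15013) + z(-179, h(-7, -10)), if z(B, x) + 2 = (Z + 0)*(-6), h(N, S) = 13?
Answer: -31337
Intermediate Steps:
Z = 5 (Z = -3 + (3 + 5)*(-1 + 2) = -3 + 8*1 = -3 + 8 = 5)
z(B, x) = -32 (z(B, x) = -2 + (5 + 0)*(-6) = -2 + 5*(-6) = -2 - 30 = -32)
(-16292 - 15013) + z(-179, h(-7, -10)) = (-16292 - 15013) - 32 = -31305 - 32 = -31337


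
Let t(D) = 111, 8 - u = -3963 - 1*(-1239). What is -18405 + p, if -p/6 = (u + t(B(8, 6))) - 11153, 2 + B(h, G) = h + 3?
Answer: 31455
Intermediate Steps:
B(h, G) = 1 + h (B(h, G) = -2 + (h + 3) = -2 + (3 + h) = 1 + h)
u = 2732 (u = 8 - (-3963 - 1*(-1239)) = 8 - (-3963 + 1239) = 8 - 1*(-2724) = 8 + 2724 = 2732)
p = 49860 (p = -6*((2732 + 111) - 11153) = -6*(2843 - 11153) = -6*(-8310) = 49860)
-18405 + p = -18405 + 49860 = 31455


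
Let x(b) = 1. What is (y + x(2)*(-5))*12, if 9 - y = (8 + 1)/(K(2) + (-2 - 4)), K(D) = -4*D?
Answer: 390/7 ≈ 55.714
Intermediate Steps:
y = 135/14 (y = 9 - (8 + 1)/(-4*2 + (-2 - 4)) = 9 - 9/(-8 - 6) = 9 - 9/(-14) = 9 - 9*(-1)/14 = 9 - 1*(-9/14) = 9 + 9/14 = 135/14 ≈ 9.6429)
(y + x(2)*(-5))*12 = (135/14 + 1*(-5))*12 = (135/14 - 5)*12 = (65/14)*12 = 390/7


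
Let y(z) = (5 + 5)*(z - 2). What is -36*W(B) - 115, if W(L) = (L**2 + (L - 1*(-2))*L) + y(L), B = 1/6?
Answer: 531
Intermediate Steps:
B = 1/6 ≈ 0.16667
y(z) = -20 + 10*z (y(z) = 10*(-2 + z) = -20 + 10*z)
W(L) = -20 + L**2 + 10*L + L*(2 + L) (W(L) = (L**2 + (L - 1*(-2))*L) + (-20 + 10*L) = (L**2 + (L + 2)*L) + (-20 + 10*L) = (L**2 + (2 + L)*L) + (-20 + 10*L) = (L**2 + L*(2 + L)) + (-20 + 10*L) = -20 + L**2 + 10*L + L*(2 + L))
-36*W(B) - 115 = -36*(-20 + 2*(1/6)**2 + 12*(1/6)) - 115 = -36*(-20 + 2*(1/36) + 2) - 115 = -36*(-20 + 1/18 + 2) - 115 = -36*(-323/18) - 115 = 646 - 115 = 531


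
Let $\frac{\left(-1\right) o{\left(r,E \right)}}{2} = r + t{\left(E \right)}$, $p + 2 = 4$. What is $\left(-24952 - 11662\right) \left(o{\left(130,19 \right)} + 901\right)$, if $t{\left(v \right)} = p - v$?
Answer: $-24714450$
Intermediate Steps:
$p = 2$ ($p = -2 + 4 = 2$)
$t{\left(v \right)} = 2 - v$
$o{\left(r,E \right)} = -4 - 2 r + 2 E$ ($o{\left(r,E \right)} = - 2 \left(r - \left(-2 + E\right)\right) = - 2 \left(2 + r - E\right) = -4 - 2 r + 2 E$)
$\left(-24952 - 11662\right) \left(o{\left(130,19 \right)} + 901\right) = \left(-24952 - 11662\right) \left(\left(-4 - 260 + 2 \cdot 19\right) + 901\right) = - 36614 \left(\left(-4 - 260 + 38\right) + 901\right) = - 36614 \left(-226 + 901\right) = \left(-36614\right) 675 = -24714450$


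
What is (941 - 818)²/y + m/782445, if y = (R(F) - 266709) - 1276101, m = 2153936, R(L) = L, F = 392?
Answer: 3310432046843/1206857252010 ≈ 2.7430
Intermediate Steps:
y = -1542418 (y = (392 - 266709) - 1276101 = -266317 - 1276101 = -1542418)
(941 - 818)²/y + m/782445 = (941 - 818)²/(-1542418) + 2153936/782445 = 123²*(-1/1542418) + 2153936*(1/782445) = 15129*(-1/1542418) + 2153936/782445 = -15129/1542418 + 2153936/782445 = 3310432046843/1206857252010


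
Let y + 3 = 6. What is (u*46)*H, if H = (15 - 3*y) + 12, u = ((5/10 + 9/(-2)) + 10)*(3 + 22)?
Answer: 124200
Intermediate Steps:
y = 3 (y = -3 + 6 = 3)
u = 150 (u = ((5*(⅒) + 9*(-½)) + 10)*25 = ((½ - 9/2) + 10)*25 = (-4 + 10)*25 = 6*25 = 150)
H = 18 (H = (15 - 3*3) + 12 = (15 - 9) + 12 = 6 + 12 = 18)
(u*46)*H = (150*46)*18 = 6900*18 = 124200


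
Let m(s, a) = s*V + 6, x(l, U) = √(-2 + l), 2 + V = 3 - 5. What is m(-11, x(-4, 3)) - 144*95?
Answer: -13630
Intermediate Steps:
V = -4 (V = -2 + (3 - 5) = -2 - 2 = -4)
m(s, a) = 6 - 4*s (m(s, a) = s*(-4) + 6 = -4*s + 6 = 6 - 4*s)
m(-11, x(-4, 3)) - 144*95 = (6 - 4*(-11)) - 144*95 = (6 + 44) - 13680 = 50 - 13680 = -13630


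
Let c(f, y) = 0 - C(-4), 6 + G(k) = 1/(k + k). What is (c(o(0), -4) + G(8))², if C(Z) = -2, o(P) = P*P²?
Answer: 3969/256 ≈ 15.504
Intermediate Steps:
o(P) = P³
G(k) = -6 + 1/(2*k) (G(k) = -6 + 1/(k + k) = -6 + 1/(2*k))
c(f, y) = 2 (c(f, y) = 0 - 1*(-2) = 0 + 2 = 2)
(c(o(0), -4) + G(8))² = (2 + (-6 + (½)/8))² = (2 + (-6 + (½)*(⅛)))² = (2 + (-6 + 1/16))² = (2 - 95/16)² = (-63/16)² = 3969/256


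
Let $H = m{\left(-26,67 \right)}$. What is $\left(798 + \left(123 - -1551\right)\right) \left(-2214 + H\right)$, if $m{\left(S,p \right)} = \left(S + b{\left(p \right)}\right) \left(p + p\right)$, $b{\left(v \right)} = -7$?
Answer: $-16404192$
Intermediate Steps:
$m{\left(S,p \right)} = 2 p \left(-7 + S\right)$ ($m{\left(S,p \right)} = \left(S - 7\right) \left(p + p\right) = \left(-7 + S\right) 2 p = 2 p \left(-7 + S\right)$)
$H = -4422$ ($H = 2 \cdot 67 \left(-7 - 26\right) = 2 \cdot 67 \left(-33\right) = -4422$)
$\left(798 + \left(123 - -1551\right)\right) \left(-2214 + H\right) = \left(798 + \left(123 - -1551\right)\right) \left(-2214 - 4422\right) = \left(798 + \left(123 + 1551\right)\right) \left(-6636\right) = \left(798 + 1674\right) \left(-6636\right) = 2472 \left(-6636\right) = -16404192$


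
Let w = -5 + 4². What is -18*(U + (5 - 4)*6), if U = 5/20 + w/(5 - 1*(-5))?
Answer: -1323/10 ≈ -132.30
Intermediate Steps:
w = 11 (w = -5 + 16 = 11)
U = 27/20 (U = 5/20 + 11/(5 - 1*(-5)) = 5*(1/20) + 11/(5 + 5) = ¼ + 11/10 = 27/20 ≈ 1.3500)
-18*(U + (5 - 4)*6) = -18*(27/20 + (5 - 4)*6) = -18*(27/20 + 1*6) = -18*(27/20 + 6) = -18*147/20 = -1323/10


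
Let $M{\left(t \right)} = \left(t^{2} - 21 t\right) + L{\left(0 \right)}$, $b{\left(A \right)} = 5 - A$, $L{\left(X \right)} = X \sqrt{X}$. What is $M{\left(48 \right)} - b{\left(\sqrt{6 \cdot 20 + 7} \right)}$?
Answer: $1291 + \sqrt{127} \approx 1302.3$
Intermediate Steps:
$L{\left(X \right)} = X^{\frac{3}{2}}$
$M{\left(t \right)} = t^{2} - 21 t$ ($M{\left(t \right)} = \left(t^{2} - 21 t\right) + 0^{\frac{3}{2}} = \left(t^{2} - 21 t\right) + 0 = t^{2} - 21 t$)
$M{\left(48 \right)} - b{\left(\sqrt{6 \cdot 20 + 7} \right)} = 48 \left(-21 + 48\right) - \left(5 - \sqrt{6 \cdot 20 + 7}\right) = 48 \cdot 27 - \left(5 - \sqrt{120 + 7}\right) = 1296 - \left(5 - \sqrt{127}\right) = 1291 + \sqrt{127}$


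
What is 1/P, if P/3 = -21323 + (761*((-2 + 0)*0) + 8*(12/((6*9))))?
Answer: -3/191891 ≈ -1.5634e-5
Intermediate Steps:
P = -191891/3 (P = 3*(-21323 + (761*((-2 + 0)*0) + 8*(12/((6*9))))) = 3*(-21323 + (761*(-2*0) + 8*(12/54))) = 3*(-21323 + (761*0 + 8*(12*(1/54)))) = 3*(-21323 + (0 + 8*(2/9))) = 3*(-21323 + (0 + 16/9)) = 3*(-21323 + 16/9) = 3*(-191891/9) = -191891/3 ≈ -63964.)
1/P = 1/(-191891/3) = -3/191891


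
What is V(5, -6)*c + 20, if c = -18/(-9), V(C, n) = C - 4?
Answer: 22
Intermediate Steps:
V(C, n) = -4 + C
c = 2 (c = -18*(-1/9) = 2)
V(5, -6)*c + 20 = (-4 + 5)*2 + 20 = 1*2 + 20 = 2 + 20 = 22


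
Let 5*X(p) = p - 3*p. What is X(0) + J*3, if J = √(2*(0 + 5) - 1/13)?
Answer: 3*√1677/13 ≈ 9.4503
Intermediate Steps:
X(p) = -2*p/5 (X(p) = (p - 3*p)/5 = (-2*p)/5 = -2*p/5)
J = √1677/13 (J = √(2*5 - 1*1/13) = √(10 - 1/13) = √(129/13) = √1677/13 ≈ 3.1501)
X(0) + J*3 = -⅖*0 + (√1677/13)*3 = 0 + 3*√1677/13 = 3*√1677/13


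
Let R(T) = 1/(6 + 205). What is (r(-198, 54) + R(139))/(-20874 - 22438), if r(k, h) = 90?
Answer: -18991/9138832 ≈ -0.0020781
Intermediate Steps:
R(T) = 1/211
(r(-198, 54) + R(139))/(-20874 - 22438) = (90 + 1/211)/(-20874 - 22438) = (18991/211)/(-43312) = (18991/211)*(-1/43312) = -18991/9138832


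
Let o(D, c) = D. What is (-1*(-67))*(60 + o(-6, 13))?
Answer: 3618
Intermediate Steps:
(-1*(-67))*(60 + o(-6, 13)) = (-1*(-67))*(60 - 6) = 67*54 = 3618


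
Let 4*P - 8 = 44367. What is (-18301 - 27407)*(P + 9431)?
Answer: -938145273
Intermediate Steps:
P = 44375/4 (P = 2 + (¼)*44367 = 2 + 44367/4 = 44375/4 ≈ 11094.)
(-18301 - 27407)*(P + 9431) = (-18301 - 27407)*(44375/4 + 9431) = -45708*82099/4 = -938145273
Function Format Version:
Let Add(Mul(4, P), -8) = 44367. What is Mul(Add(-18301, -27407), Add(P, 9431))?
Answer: -938145273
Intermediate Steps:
P = Rational(44375, 4) (P = Add(2, Mul(Rational(1, 4), 44367)) = Add(2, Rational(44367, 4)) = Rational(44375, 4) ≈ 11094.)
Mul(Add(-18301, -27407), Add(P, 9431)) = Mul(Add(-18301, -27407), Add(Rational(44375, 4), 9431)) = Mul(-45708, Rational(82099, 4)) = -938145273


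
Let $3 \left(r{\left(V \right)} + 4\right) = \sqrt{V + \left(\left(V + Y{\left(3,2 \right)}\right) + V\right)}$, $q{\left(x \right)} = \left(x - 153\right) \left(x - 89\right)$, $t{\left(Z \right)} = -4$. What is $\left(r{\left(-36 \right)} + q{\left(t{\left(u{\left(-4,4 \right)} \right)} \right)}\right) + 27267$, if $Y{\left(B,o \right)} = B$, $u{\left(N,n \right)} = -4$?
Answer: $41864 + \frac{i \sqrt{105}}{3} \approx 41864.0 + 3.4156 i$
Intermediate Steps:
$q{\left(x \right)} = \left(-153 + x\right) \left(-89 + x\right)$
$r{\left(V \right)} = -4 + \frac{\sqrt{3 + 3 V}}{3}$ ($r{\left(V \right)} = -4 + \frac{\sqrt{V + \left(\left(V + 3\right) + V\right)}}{3} = -4 + \frac{\sqrt{V + \left(\left(3 + V\right) + V\right)}}{3} = -4 + \frac{\sqrt{V + \left(3 + 2 V\right)}}{3} = -4 + \frac{\sqrt{3 + 3 V}}{3}$)
$\left(r{\left(-36 \right)} + q{\left(t{\left(u{\left(-4,4 \right)} \right)} \right)}\right) + 27267 = \left(\left(-4 + \frac{\sqrt{3 + 3 \left(-36\right)}}{3}\right) + \left(13617 + \left(-4\right)^{2} - -968\right)\right) + 27267 = \left(\left(-4 + \frac{\sqrt{3 - 108}}{3}\right) + \left(13617 + 16 + 968\right)\right) + 27267 = \left(\left(-4 + \frac{\sqrt{-105}}{3}\right) + 14601\right) + 27267 = \left(\left(-4 + \frac{i \sqrt{105}}{3}\right) + 14601\right) + 27267 = \left(14597 + \frac{i \sqrt{105}}{3}\right) + 27267 = 41864 + \frac{i \sqrt{105}}{3}$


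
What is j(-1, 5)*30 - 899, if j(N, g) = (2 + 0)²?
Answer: -779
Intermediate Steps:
j(N, g) = 4 (j(N, g) = 2² = 4)
j(-1, 5)*30 - 899 = 4*30 - 899 = 120 - 899 = -779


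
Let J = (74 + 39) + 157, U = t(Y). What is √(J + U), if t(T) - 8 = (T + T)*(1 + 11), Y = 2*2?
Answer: √374 ≈ 19.339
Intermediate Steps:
Y = 4
t(T) = 8 + 24*T (t(T) = 8 + (T + T)*(1 + 11) = 8 + (2*T)*12 = 8 + 24*T)
U = 104 (U = 8 + 24*4 = 8 + 96 = 104)
J = 270 (J = 113 + 157 = 270)
√(J + U) = √(270 + 104) = √374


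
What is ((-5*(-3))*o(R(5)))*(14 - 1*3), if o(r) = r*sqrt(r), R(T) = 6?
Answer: 990*sqrt(6) ≈ 2425.0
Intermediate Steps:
o(r) = r**(3/2)
((-5*(-3))*o(R(5)))*(14 - 1*3) = ((-5*(-3))*6**(3/2))*(14 - 1*3) = (15*(6*sqrt(6)))*(14 - 3) = (90*sqrt(6))*11 = 990*sqrt(6)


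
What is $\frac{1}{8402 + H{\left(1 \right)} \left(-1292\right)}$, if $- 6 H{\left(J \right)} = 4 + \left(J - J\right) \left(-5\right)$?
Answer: $\frac{3}{27790} \approx 0.00010795$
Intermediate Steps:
$H{\left(J \right)} = - \frac{2}{3}$ ($H{\left(J \right)} = - \frac{4 + \left(J - J\right) \left(-5\right)}{6} = - \frac{4 + 0 \left(-5\right)}{6} = - \frac{4 + 0}{6} = \left(- \frac{1}{6}\right) 4 = - \frac{2}{3}$)
$\frac{1}{8402 + H{\left(1 \right)} \left(-1292\right)} = \frac{1}{8402 - - \frac{2584}{3}} = \frac{1}{8402 + \frac{2584}{3}} = \frac{1}{\frac{27790}{3}} = \frac{3}{27790}$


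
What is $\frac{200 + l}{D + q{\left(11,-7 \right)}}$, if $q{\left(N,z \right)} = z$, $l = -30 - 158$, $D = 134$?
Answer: $\frac{12}{127} \approx 0.094488$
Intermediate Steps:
$l = -188$ ($l = -30 - 158 = -188$)
$\frac{200 + l}{D + q{\left(11,-7 \right)}} = \frac{200 - 188}{134 - 7} = \frac{12}{127}$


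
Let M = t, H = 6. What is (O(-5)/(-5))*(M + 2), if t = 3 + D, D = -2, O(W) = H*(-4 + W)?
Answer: 162/5 ≈ 32.400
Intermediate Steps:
O(W) = -24 + 6*W (O(W) = 6*(-4 + W) = -24 + 6*W)
t = 1 (t = 3 - 2 = 1)
M = 1
(O(-5)/(-5))*(M + 2) = ((-24 + 6*(-5))/(-5))*(1 + 2) = ((-24 - 30)*(-1/5))*3 = -54*(-1/5)*3 = (54/5)*3 = 162/5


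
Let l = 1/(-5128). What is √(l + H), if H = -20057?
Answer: 3*I*√14650738306/2564 ≈ 141.62*I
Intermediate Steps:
l = -1/5128 ≈ -0.00019501
√(l + H) = √(-1/5128 - 20057) = √(-102852297/5128) = 3*I*√14650738306/2564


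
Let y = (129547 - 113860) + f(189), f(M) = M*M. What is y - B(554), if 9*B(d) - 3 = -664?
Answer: 463333/9 ≈ 51481.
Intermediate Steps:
f(M) = M²
B(d) = -661/9 (B(d) = ⅓ + (⅑)*(-664) = ⅓ - 664/9 = -661/9)
y = 51408 (y = (129547 - 113860) + 189² = 15687 + 35721 = 51408)
y - B(554) = 51408 - 1*(-661/9) = 51408 + 661/9 = 463333/9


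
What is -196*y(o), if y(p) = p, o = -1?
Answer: 196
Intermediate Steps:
-196*y(o) = -196*(-1) = 196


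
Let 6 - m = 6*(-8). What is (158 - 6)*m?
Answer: 8208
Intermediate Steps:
m = 54 (m = 6 - 6*(-8) = 6 - 1*(-48) = 6 + 48 = 54)
(158 - 6)*m = (158 - 6)*54 = 152*54 = 8208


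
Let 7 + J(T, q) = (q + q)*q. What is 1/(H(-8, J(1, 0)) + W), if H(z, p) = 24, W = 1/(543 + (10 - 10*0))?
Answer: 553/13273 ≈ 0.041664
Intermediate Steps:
W = 1/553 (W = 1/(543 + (10 + 0)) = 1/(543 + 10) = 1/553 ≈ 0.0018083)
J(T, q) = -7 + 2*q² (J(T, q) = -7 + (q + q)*q = -7 + (2*q)*q = -7 + 2*q²)
1/(H(-8, J(1, 0)) + W) = 1/(24 + 1/553) = 1/(13273/553) = 553/13273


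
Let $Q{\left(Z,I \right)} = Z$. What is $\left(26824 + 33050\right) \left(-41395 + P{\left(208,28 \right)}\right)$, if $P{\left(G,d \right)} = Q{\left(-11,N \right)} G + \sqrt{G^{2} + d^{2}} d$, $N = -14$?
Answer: $-2615475942 + 6705888 \sqrt{2753} \approx -2.2636 \cdot 10^{9}$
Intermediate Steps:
$P{\left(G,d \right)} = - 11 G + d \sqrt{G^{2} + d^{2}}$ ($P{\left(G,d \right)} = - 11 G + \sqrt{G^{2} + d^{2}} d = - 11 G + d \sqrt{G^{2} + d^{2}}$)
$\left(26824 + 33050\right) \left(-41395 + P{\left(208,28 \right)}\right) = \left(26824 + 33050\right) \left(-41395 + \left(\left(-11\right) 208 + 28 \sqrt{208^{2} + 28^{2}}\right)\right) = 59874 \left(-41395 - \left(2288 - 28 \sqrt{43264 + 784}\right)\right) = 59874 \left(-41395 - \left(2288 - 28 \sqrt{44048}\right)\right) = 59874 \left(-41395 - \left(2288 - 28 \cdot 4 \sqrt{2753}\right)\right) = 59874 \left(-41395 - \left(2288 - 112 \sqrt{2753}\right)\right) = 59874 \left(-43683 + 112 \sqrt{2753}\right) = -2615475942 + 6705888 \sqrt{2753}$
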